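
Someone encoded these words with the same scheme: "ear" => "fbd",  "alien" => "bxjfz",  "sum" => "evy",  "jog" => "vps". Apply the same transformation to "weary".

ifbdk

The shift depends on letter class: consonant r→d is +12, but vowel e→f is +1. Two shifts are in play — +1 for a/e/i/o/u, +12 for every other letter.
On weary: w(cons)+12=i, e(vowel)+1=f, a(vowel)+1=b, r(cons)+12=d, y(cons)+12=k.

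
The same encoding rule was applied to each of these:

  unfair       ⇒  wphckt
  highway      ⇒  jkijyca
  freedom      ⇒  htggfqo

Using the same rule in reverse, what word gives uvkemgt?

Each letter is shifted forward by 2 in the alphabet (a Caesar shift of +2).
Reversing it on uvkemgt: u−2=s, v−2=t, k−2=i, e−2=c, m−2=k, g−2=e, t−2=r.

sticker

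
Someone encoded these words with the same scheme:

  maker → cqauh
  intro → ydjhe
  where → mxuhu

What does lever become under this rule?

Compare letters: m→c is +16, a→q is +16, k→a is +16 — a constant shift. Every letter moves 16 places later in the alphabet, wrapping around z→a.
For lever: l+16=b, e+16=u, v+16=l, e+16=u, r+16=h.

buluh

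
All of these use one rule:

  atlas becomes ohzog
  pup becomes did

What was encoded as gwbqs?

since

Compare letters: a→o is +14, t→h is +14, l→z is +14 — a constant shift. This is a Caesar cipher with shift 14.
Undoing it on gwbqs: g−14=s, w−14=i, b−14=n, q−14=c, s−14=e.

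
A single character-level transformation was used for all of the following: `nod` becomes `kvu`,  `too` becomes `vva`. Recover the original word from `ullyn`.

green

Two steps: reverse the string, then apply a Caesar shift of +7.
Undoing it on ullyn: shift back: u−7=n, l−7=e, l−7=e, y−7=r, n−7=g → neerg; then reverse → green.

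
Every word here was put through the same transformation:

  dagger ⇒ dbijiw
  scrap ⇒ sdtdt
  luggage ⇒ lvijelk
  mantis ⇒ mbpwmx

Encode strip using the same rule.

Letter i (0-indexed) is shifted by i+0, so successive shifts are 0, 1, 2, ….
On strip: s+0=s, t+1=u, r+2=t, i+3=l, p+4=t.

sutlt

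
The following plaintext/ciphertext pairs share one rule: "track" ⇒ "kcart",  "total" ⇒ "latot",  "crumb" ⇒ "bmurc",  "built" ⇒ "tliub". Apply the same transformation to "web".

It's just the letters in reverse order.
Applying it to web: reverse → bew.

bew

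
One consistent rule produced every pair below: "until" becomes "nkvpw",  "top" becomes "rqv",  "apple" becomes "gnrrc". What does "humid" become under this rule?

Two steps: reverse the string, then apply a Caesar shift of +2.
For humid: reverse → dimuh; then shift: d+2=f, i+2=k, m+2=o, u+2=w, h+2=j.

fkowj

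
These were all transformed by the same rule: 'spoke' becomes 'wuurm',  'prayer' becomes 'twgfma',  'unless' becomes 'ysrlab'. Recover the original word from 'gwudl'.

crowd

The shift increases by 1 at each position, starting from +4: 4, 5, 6, ….
Undoing it on gwudl: g−4=c, w−5=r, u−6=o, d−7=w, l−8=d.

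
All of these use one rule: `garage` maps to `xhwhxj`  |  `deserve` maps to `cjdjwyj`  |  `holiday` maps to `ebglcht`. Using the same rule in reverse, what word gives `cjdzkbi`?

g(6)→x(23) and a(0)→h(7) fit y≡7x+7 (mod 26); the inverse of 7 mod 26 is 15. This is an affine cipher: with a=0,…,z=25, each position x becomes (7x+7) mod 26.
Decoding cjdzkbi: c(2)→15·(2−7)≡3=d; j(9)→15·(9−7)≡4=e; d(3)→15·(3−7)≡18=s; z(25)→15·(25−7)≡10=k; k(10)→15·(10−7)≡19=t; b(1)→15·(1−7)≡14=o; i(8)→15·(8−7)≡15=p (all mod 26).

desktop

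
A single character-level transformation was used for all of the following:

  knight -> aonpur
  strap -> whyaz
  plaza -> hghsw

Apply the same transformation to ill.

ssp

The word is reversed, then every letter is shifted forward by 7.
For ill: reverse → lli; then shift: l+7=s, l+7=s, i+7=p.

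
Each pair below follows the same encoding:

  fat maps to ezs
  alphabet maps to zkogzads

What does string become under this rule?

Compare letters: f→e is +25, a→z is +25, t→s is +25 — a constant shift. It's a constant shift of +25 (ROT25).
Applying it to string: s+25=r, t+25=s, r+25=q, i+25=h, n+25=m, g+25=f.

rsqhmf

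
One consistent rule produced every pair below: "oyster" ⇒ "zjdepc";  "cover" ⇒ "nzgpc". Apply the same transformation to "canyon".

nlyjzy

Compare letters: o→z is +11, y→j is +11, s→d is +11 — a constant shift. It's a constant shift of +11 (ROT11).
On canyon: c+11=n, a+11=l, n+11=y, y+11=j, o+11=z, n+11=y.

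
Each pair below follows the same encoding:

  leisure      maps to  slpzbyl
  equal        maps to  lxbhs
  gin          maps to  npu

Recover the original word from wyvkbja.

Compare letters: l→s is +7, e→l is +7, i→p is +7 — a constant shift. Each letter is shifted forward by 7 in the alphabet (a Caesar shift of +7).
Decoding wyvkbja: w−7=p, y−7=r, v−7=o, k−7=d, b−7=u, j−7=c, a−7=t.

product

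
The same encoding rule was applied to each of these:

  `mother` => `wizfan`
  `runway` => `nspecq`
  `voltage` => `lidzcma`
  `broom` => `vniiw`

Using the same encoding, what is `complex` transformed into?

oiwbdax

This is an affine cipher: with a=0,…,z=25, each position x becomes (19x+2) mod 26.
Applying it to complex: c(2)→19·2+2≡14=o; o(14)→19·14+2≡8=i; m(12)→19·12+2≡22=w; p(15)→19·15+2≡1=b; l(11)→19·11+2≡3=d; e(4)→19·4+2≡0=a; x(23)→19·23+2≡23=x (all mod 26).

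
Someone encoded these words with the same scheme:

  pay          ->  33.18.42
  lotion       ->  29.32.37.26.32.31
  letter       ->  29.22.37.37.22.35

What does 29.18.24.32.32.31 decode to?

lagoon

The number is (letter's place in the alphabet, a=1) + 17.
Decoding 29.18.24.32.32.31: 29→(29−17)÷1=12=l, 18→(18−17)÷1=1=a, 24→(24−17)÷1=7=g, 32→(32−17)÷1=15=o, 32→(32−17)÷1=15=o, 31→(31−17)÷1=14=n.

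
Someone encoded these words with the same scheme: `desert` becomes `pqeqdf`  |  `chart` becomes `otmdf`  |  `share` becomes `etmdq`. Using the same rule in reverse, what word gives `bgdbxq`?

purple

Compare letters: d→p is +12, e→q is +12, s→e is +12 — a constant shift. This is a Caesar cipher with shift 12.
Decoding bgdbxq: b−12=p, g−12=u, d−12=r, b−12=p, x−12=l, q−12=e.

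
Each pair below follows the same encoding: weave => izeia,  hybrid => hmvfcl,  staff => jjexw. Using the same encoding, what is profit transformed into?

The output letters match the input read backwards, each shifted +4: weave reversed is evaew. The word is reversed, then every letter is shifted forward by 4.
On profit: reverse → tiforp; then shift: t+4=x, i+4=m, f+4=j, o+4=s, r+4=v, p+4=t.

xmjsvt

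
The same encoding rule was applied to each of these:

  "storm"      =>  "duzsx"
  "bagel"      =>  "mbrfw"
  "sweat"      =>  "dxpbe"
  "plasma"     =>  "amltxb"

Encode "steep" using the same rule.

dupfa

Shifts by position in storm: pos 0: s→d (+11), pos 1: t→u (+1), pos 2: o→z (+11), pos 3: r→s (+1) — repeating every 2. The shifts repeat in a cycle of length 2: positions 0,1,… shift by +11, +1, then the pattern repeats.
Applying it to steep: s+11=d, t+1=u, e+11=p, e+1=f, p+11=a.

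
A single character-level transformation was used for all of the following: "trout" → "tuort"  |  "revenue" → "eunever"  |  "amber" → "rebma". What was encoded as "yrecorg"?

grocery

The output letters match the input read backwards: trout reversed is tuort. The word is simply reversed.
Undoing it on yrecorg: then reverse → grocery.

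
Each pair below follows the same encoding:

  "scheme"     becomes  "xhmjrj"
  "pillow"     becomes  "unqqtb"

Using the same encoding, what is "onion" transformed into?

Compare letters: s→x is +5, c→h is +5, h→m is +5 — a constant shift. Each letter is shifted forward by 5 in the alphabet (a Caesar shift of +5).
For onion: o+5=t, n+5=s, i+5=n, o+5=t, n+5=s.

tsnts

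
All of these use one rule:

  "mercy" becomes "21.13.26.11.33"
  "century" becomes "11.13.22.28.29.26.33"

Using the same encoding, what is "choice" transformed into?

m is letter #13 and maps to 21: an offset of 8. Letters become their 1-based position plus 8 (so a→9, b→10, …).
Applying it to choice: c=3→11, h=8→16, o=15→23, i=9→17, c=3→11, e=5→13.

11.16.23.17.11.13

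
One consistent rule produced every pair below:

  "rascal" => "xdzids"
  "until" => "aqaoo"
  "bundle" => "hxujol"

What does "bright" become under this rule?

A repeating key of period 3 is used — shifts +6, +3, +7 over and over.
Applying it to bright: b+6=h, r+3=u, i+7=p, g+6=m, h+3=k, t+7=a.

hupmka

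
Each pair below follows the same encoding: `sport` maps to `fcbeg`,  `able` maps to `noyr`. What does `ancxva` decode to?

Compare letters: s→f is +13, p→c is +13, o→b is +13 — a constant shift. This is a Caesar cipher with shift 13.
Undoing it on ancxva: a−13=n, n−13=a, c−13=p, x−13=k, v−13=i, a−13=n.

napkin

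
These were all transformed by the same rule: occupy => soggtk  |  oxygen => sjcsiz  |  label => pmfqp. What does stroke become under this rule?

Shifts by position in occupy: pos 0: o→s (+4), pos 1: c→o (+12), pos 2: c→g (+4), pos 3: u→g (+12) — repeating every 2. It's a Vigenère-style cipher with numeric key [4,12]: position i shifts by key[i mod 2].
On stroke: s+4=w, t+12=f, r+4=v, o+12=a, k+4=o, e+12=q.

wfvaoq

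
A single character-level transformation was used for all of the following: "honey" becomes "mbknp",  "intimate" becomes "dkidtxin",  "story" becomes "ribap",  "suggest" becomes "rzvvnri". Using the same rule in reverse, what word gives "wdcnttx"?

dilemma

This is an affine cipher: with a=0,…,z=25, each position x becomes (17x+23) mod 26.
Reversing it on wdcnttx: w(22)→23·(22−23)≡3=d; d(3)→23·(3−23)≡8=i; c(2)→23·(2−23)≡11=l; n(13)→23·(13−23)≡4=e; t(19)→23·(19−23)≡12=m; t(19)→23·(19−23)≡12=m; x(23)→23·(23−23)≡0=a (all mod 26).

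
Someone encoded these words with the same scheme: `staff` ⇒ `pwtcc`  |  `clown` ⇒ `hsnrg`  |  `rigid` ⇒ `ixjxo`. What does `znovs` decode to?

model

s(18)→p(15) and t(19)→w(22) fit y≡7x+19 (mod 26); the inverse of 7 mod 26 is 15. Treating letters as 0–25, the rule is x ↦ 7x + 19 (mod 26).
Undoing it on znovs: z(25)→15·(25−19)≡12=m; n(13)→15·(13−19)≡14=o; o(14)→15·(14−19)≡3=d; v(21)→15·(21−19)≡4=e; s(18)→15·(18−19)≡11=l (all mod 26).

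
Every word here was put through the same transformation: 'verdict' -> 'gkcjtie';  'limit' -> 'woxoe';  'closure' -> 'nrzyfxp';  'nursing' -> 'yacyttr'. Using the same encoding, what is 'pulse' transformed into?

aawyp

Shifts by position in verdict: pos 0: v→g (+11), pos 1: e→k (+6), pos 2: r→c (+11), pos 3: d→j (+6) — repeating every 2. A repeating key of period 2 is used — shifts +11, +6 over and over.
Applying it to pulse: p+11=a, u+6=a, l+11=w, s+6=y, e+11=p.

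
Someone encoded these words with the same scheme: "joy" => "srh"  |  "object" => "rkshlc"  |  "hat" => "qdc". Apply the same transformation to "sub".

The shift depends on letter class: consonant j→s is +9, but vowel o→r is +3. The rule splits by letter class: vowels +3, consonants +9.
For sub: s(cons)+9=b, u(vowel)+3=x, b(cons)+9=k.

bxk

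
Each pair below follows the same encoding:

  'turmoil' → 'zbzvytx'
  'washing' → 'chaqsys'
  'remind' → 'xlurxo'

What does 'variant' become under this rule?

bhzrkyf

In turmoil: t→z is +6, u→b is +7, r→z is +8, m→v is +9 — the shift increases by 1 each position. Letter i (0-indexed) is shifted by i+6, so successive shifts are 6, 7, 8, ….
On variant: v+6=b, a+7=h, r+8=z, i+9=r, a+10=k, n+11=y, t+12=f.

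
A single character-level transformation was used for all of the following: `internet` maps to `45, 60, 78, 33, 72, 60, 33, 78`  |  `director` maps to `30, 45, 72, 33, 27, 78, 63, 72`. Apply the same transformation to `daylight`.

i(#9)→45 and n(#14)→60: differences scale by 3, so n = 3·pos + 18. Each letter becomes 3×(its alphabet position, a=1..z=26) + 18.
For daylight: d=4→30, a=1→21, y=25→93, l=12→54, i=9→45, g=7→39, h=8→42, t=20→78.

30, 21, 93, 54, 45, 39, 42, 78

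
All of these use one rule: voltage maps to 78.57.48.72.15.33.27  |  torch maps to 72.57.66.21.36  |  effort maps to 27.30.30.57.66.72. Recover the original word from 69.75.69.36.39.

sushi

Each letter becomes 3×(its alphabet position, a=1..z=26) + 12.
Reversing it on 69.75.69.36.39: 69→(69−12)÷3=19=s, 75→(75−12)÷3=21=u, 69→(69−12)÷3=19=s, 36→(36−12)÷3=8=h, 39→(39−12)÷3=9=i.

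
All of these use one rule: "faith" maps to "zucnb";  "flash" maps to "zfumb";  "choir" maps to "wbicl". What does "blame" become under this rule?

vfugy

Compare letters: f→z is +20, a→u is +20, i→c is +20 — a constant shift. It's a constant shift of +20 (ROT20).
For blame: b+20=v, l+20=f, a+20=u, m+20=g, e+20=y.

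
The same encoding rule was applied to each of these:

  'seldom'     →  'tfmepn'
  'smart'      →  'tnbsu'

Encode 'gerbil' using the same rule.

Each letter is shifted forward by 1 in the alphabet (a Caesar shift of +1).
For gerbil: g+1=h, e+1=f, r+1=s, b+1=c, i+1=j, l+1=m.

hfscjm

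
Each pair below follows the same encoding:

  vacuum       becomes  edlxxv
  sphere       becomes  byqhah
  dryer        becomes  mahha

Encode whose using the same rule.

The shift depends on letter class: consonant v→e is +9, but vowel a→d is +3. The rule splits by letter class: vowels +3, consonants +9.
On whose: w(cons)+9=f, h(cons)+9=q, o(vowel)+3=r, s(cons)+9=b, e(vowel)+3=h.

fqrbh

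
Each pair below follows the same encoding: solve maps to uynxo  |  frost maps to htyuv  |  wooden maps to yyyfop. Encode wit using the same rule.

ysv

The rule splits by letter class: vowels +10, consonants +2.
Applying it to wit: w(cons)+2=y, i(vowel)+10=s, t(cons)+2=v.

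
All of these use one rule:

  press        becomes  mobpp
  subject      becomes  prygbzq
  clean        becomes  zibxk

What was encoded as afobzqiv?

Each letter is shifted forward by 23 in the alphabet (a Caesar shift of +23).
Reversing it on afobzqiv: a−23=d, f−23=i, o−23=r, b−23=e, z−23=c, q−23=t, i−23=l, v−23=y.

directly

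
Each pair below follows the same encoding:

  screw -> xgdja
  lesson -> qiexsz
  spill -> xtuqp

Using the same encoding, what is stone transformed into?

Shifts by position in screw: pos 0: s→x (+5), pos 1: c→g (+4), pos 2: r→d (+12), pos 3: e→j (+5), pos 4: w→a (+4) — repeating every 3. The shifts repeat in a cycle of length 3: positions 0,1,… shift by +5, +4, +12, then the pattern repeats.
For stone: s+5=x, t+4=x, o+12=a, n+5=s, e+4=i.

xxasi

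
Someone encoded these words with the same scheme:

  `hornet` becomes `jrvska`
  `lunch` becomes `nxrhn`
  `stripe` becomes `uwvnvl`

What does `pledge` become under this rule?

In hornet: h→j is +2, o→r is +3, r→v is +4, n→s is +5 — the shift increases by 1 each position. Each letter shifts forward by (position + 2), i.e. 2, 3, 4, … — the shift grows by one for each successive letter.
On pledge: p+2=r, l+3=o, e+4=i, d+5=i, g+6=m, e+7=l.

roiiml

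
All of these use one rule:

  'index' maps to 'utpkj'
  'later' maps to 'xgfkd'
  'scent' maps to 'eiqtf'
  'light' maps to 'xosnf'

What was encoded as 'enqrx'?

shell

Shifts by position in index: pos 0: i→u (+12), pos 1: n→t (+6), pos 2: d→p (+12), pos 3: e→k (+6) — repeating every 2. A repeating key of period 2 is used — shifts +12, +6 over and over.
Decoding enqrx: e−12=s, n−6=h, q−12=e, r−6=l, x−12=l.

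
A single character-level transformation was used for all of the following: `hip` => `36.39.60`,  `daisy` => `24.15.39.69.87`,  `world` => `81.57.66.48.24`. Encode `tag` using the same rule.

72.15.33

h(#8)→36 and i(#9)→39: differences scale by 3, so n = 3·pos + 12. With a=1..z=26, the number is 3·pos + 12.
On tag: t=20→72, a=1→15, g=7→33.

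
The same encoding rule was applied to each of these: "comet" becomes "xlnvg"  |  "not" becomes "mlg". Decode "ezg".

Each pair mirrors across the alphabet (c↔x, o↔l, m↔n): positions sum to 25. Letters are reflected about the middle of the alphabet (position → 25−position): Atbash.
Undoing it on ezg: e↔v, z↔a, g↔t.

vat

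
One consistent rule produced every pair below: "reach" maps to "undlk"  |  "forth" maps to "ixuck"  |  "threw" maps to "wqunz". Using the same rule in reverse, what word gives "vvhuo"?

smell

Shifts by position in reach: pos 0: r→u (+3), pos 1: e→n (+9), pos 2: a→d (+3), pos 3: c→l (+9) — repeating every 2. The shifts repeat in a cycle of length 2: positions 0,1,… shift by +3, +9, then the pattern repeats.
Undoing it on vvhuo: v−3=s, v−9=m, h−3=e, u−9=l, o−3=l.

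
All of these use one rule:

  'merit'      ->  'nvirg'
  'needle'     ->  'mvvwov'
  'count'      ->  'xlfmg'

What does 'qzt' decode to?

Each pair mirrors across the alphabet (m↔n, e↔v, r↔i): positions sum to 25. Each letter is replaced by its mirror in the alphabet: a↔z, b↔y, c↔x, and so on (the Atbash cipher).
Undoing it on qzt: q↔j, z↔a, t↔g.

jag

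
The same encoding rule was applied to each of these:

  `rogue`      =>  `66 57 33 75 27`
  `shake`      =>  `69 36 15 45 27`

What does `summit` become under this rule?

r(#18)→66 and o(#15)→57: differences scale by 3, so n = 3·pos + 12. Each letter becomes 3×(its alphabet position, a=1..z=26) + 12.
Applying it to summit: s=19→69, u=21→75, m=13→51, m=13→51, i=9→39, t=20→72.

69 75 51 51 39 72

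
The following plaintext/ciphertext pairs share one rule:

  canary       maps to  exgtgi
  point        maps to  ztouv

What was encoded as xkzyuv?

poster

The word is reversed, then every letter is shifted forward by 6.
Decoding xkzyuv: shift back: x−6=r, k−6=e, z−6=t, y−6=s, u−6=o, v−6=p → retsop; then reverse → poster.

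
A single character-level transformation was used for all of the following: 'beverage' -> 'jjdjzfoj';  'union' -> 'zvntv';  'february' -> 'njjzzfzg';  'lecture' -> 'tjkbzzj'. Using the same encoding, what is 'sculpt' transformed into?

The shift depends on letter class: consonant b→j is +8, but vowel e→j is +5. Vowels shift forward by 5 and consonants shift forward by 8.
On sculpt: s(cons)+8=a, c(cons)+8=k, u(vowel)+5=z, l(cons)+8=t, p(cons)+8=x, t(cons)+8=b.

akztxb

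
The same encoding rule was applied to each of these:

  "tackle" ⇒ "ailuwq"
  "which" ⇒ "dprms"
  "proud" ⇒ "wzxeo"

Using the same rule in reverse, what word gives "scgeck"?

The shift increases by 1 at each position, starting from +7: 7, 8, 9, ….
Undoing it on scgeck: s−7=l, c−8=u, g−9=x, e−10=u, c−11=r, k−12=y.

luxury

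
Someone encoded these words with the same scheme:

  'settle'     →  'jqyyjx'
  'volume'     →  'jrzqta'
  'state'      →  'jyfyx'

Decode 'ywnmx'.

shirt

The output letters match the input read backwards, each shifted +5: settle reversed is elttes. Two steps: reverse the string, then apply a Caesar shift of +5.
Reversing it on ywnmx: shift back: y−5=t, w−5=r, n−5=i, m−5=h, x−5=s → trihs; then reverse → shirt.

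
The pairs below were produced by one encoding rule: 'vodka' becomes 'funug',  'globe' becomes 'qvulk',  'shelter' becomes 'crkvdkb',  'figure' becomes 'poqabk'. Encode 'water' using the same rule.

The shift depends on letter class: consonant v→f is +10, but vowel o→u is +6. Vowels shift forward by 6 and consonants shift forward by 10.
On water: w(cons)+10=g, a(vowel)+6=g, t(cons)+10=d, e(vowel)+6=k, r(cons)+10=b.

ggdkb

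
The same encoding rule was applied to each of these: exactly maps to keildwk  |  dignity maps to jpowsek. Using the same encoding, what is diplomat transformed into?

The shift increases by 1 at each position, starting from +6: 6, 7, 8, ….
On diplomat: d+6=j, i+7=p, p+8=x, l+9=u, o+10=y, m+11=x, a+12=m, t+13=g.

jpxuyxmg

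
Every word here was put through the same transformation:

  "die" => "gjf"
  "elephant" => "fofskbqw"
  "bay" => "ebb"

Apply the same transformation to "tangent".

The shift depends on letter class: consonant d→g is +3, but vowel i→j is +1. Two shifts are in play — +1 for a/e/i/o/u, +3 for every other letter.
Applying it to tangent: t(cons)+3=w, a(vowel)+1=b, n(cons)+3=q, g(cons)+3=j, e(vowel)+1=f, n(cons)+3=q, t(cons)+3=w.

wbqjfqw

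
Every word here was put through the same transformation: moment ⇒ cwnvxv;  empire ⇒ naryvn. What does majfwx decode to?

onward

The word is reversed, then every letter is shifted forward by 9.
Decoding majfwx: shift back: m−9=d, a−9=r, j−9=a, f−9=w, w−9=n, x−9=o → drawno; then reverse → onward.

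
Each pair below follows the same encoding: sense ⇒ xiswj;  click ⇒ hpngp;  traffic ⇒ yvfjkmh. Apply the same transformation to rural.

wyweq

Shifts by position in sense: pos 0: s→x (+5), pos 1: e→i (+4), pos 2: n→s (+5), pos 3: s→w (+4) — repeating every 2. A repeating key of period 2 is used — shifts +5, +4 over and over.
On rural: r+5=w, u+4=y, r+5=w, a+4=e, l+5=q.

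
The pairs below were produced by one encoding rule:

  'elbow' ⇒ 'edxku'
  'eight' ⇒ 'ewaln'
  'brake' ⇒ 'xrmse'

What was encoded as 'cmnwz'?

e(4)→e(4) and l(11)→d(3) fit y≡11x+12 (mod 26); the inverse of 11 mod 26 is 19. Each letter's alphabet position (a=0..z=25) is mapped through 11·x+12 mod 26 — an affine cipher.
Undoing it on cmnwz: c(2)→19·(2−12)≡18=s; m(12)→19·(12−12)≡0=a; n(13)→19·(13−12)≡19=t; w(22)→19·(22−12)≡8=i; z(25)→19·(25−12)≡13=n (all mod 26).

satin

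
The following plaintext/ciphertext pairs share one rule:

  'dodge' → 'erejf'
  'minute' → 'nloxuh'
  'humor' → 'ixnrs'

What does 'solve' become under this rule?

trmyf

The shifts repeat in a cycle of length 2: positions 0,1,… shift by +1, +3, then the pattern repeats.
On solve: s+1=t, o+3=r, l+1=m, v+3=y, e+1=f.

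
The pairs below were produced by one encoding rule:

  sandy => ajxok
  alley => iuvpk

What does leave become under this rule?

In sandy: s→a is +8, a→j is +9, n→x is +10, d→o is +11 — the shift increases by 1 each position. Each letter shifts forward by (position + 8), i.e. 8, 9, 10, … — the shift grows by one for each successive letter.
Applying it to leave: l+8=t, e+9=n, a+10=k, v+11=g, e+12=q.

tnkgq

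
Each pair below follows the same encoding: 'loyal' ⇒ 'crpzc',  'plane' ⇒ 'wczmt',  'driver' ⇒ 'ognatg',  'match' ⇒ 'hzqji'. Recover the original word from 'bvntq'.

l(11)→c(2) and o(14)→r(17) fit y≡5x+25 (mod 26); the inverse of 5 mod 26 is 21. This is an affine cipher: with a=0,…,z=25, each position x becomes (5x+25) mod 26.
Reversing it on bvntq: b(1)→21·(1−25)≡16=q; v(21)→21·(21−25)≡20=u; n(13)→21·(13−25)≡8=i; t(19)→21·(19−25)≡4=e; q(16)→21·(16−25)≡19=t (all mod 26).

quiet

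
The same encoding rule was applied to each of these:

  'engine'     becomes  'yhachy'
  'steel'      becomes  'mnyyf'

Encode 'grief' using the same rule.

Compare letters: e→y is +20, n→h is +20, g→a is +20 — a constant shift. Each letter is shifted forward by 20 in the alphabet (a Caesar shift of +20).
For grief: g+20=a, r+20=l, i+20=c, e+20=y, f+20=z.

alcyz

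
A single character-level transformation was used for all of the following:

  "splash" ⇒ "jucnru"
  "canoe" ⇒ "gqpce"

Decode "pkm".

kin

The output letters match the input read backwards, each shifted +2: splash reversed is hsalps. The word is reversed, then every letter is shifted forward by 2.
Undoing it on pkm: shift back: p−2=n, k−2=i, m−2=k → nik; then reverse → kin.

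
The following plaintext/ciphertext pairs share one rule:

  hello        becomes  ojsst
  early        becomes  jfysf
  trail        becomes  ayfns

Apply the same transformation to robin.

The rule splits by letter class: vowels +5, consonants +7.
On robin: r(cons)+7=y, o(vowel)+5=t, b(cons)+7=i, i(vowel)+5=n, n(cons)+7=u.

ytinu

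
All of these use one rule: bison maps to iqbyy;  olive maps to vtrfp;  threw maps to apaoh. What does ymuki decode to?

The shift increases by 1 at each position, starting from +7: 7, 8, 9, ….
Reversing it on ymuki: y−7=r, m−8=e, u−9=l, k−10=a, i−11=x.

relax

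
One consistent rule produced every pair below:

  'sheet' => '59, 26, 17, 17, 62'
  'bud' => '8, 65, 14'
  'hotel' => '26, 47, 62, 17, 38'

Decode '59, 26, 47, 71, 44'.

s(#19)→59 and h(#8)→26: differences scale by 3, so n = 3·pos + 2. The formula is n = 3×(alphabet index, a=1) + 2.
Decoding 59, 26, 47, 71, 44: 59→(59−2)÷3=19=s, 26→(26−2)÷3=8=h, 47→(47−2)÷3=15=o, 71→(71−2)÷3=23=w, 44→(44−2)÷3=14=n.

shown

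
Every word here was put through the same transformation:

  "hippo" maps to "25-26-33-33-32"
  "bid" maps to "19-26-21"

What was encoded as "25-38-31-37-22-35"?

h is letter #8 and maps to 25: an offset of 17. Each letter is replaced by its alphabet position (a=1..z=26) + 17.
Decoding 25-38-31-37-22-35: 25→(25−17)÷1=8=h, 38→(38−17)÷1=21=u, 31→(31−17)÷1=14=n, 37→(37−17)÷1=20=t, 22→(22−17)÷1=5=e, 35→(35−17)÷1=18=r.

hunter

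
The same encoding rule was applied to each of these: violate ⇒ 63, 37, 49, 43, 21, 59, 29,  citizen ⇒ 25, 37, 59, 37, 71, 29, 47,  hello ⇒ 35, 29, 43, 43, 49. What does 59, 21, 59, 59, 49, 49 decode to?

v(#22)→63 and i(#9)→37: differences scale by 2, so n = 2·pos + 19. With a=1..z=26, the number is 2·pos + 19.
Decoding 59, 21, 59, 59, 49, 49: 59→(59−19)÷2=20=t, 21→(21−19)÷2=1=a, 59→(59−19)÷2=20=t, 59→(59−19)÷2=20=t, 49→(49−19)÷2=15=o, 49→(49−19)÷2=15=o.

tattoo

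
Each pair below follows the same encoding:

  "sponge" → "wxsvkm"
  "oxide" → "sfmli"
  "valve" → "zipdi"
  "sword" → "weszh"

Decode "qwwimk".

The shifts repeat in a cycle of length 2: positions 0,1,… shift by +4, +8, then the pattern repeats.
Decoding qwwimk: q−4=m, w−8=o, w−4=s, i−8=a, m−4=i, k−8=c.

mosaic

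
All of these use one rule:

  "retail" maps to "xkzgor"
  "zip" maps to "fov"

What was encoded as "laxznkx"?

Compare letters: r→x is +6, e→k is +6, t→z is +6 — a constant shift. This is a Caesar cipher with shift 6.
Decoding laxznkx: l−6=f, a−6=u, x−6=r, z−6=t, n−6=h, k−6=e, x−6=r.

further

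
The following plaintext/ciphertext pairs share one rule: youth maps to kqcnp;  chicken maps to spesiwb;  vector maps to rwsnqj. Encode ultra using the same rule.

y(24)→k(10) and o(14)→q(16) fit y≡15x+14 (mod 26); the inverse of 15 mod 26 is 7. Treating letters as 0–25, the rule is x ↦ 15x + 14 (mod 26).
On ultra: u(20)→15·20+14≡2=c; l(11)→15·11+14≡23=x; t(19)→15·19+14≡13=n; r(17)→15·17+14≡9=j; a(0)→15·0+14≡14=o (all mod 26).

cxnjo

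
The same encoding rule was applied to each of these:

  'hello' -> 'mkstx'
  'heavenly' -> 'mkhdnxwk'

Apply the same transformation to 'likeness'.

qormwode

Letter i (0-indexed) is shifted by i+5, so successive shifts are 5, 6, 7, ….
For likeness: l+5=q, i+6=o, k+7=r, e+8=m, n+9=w, e+10=o, s+11=d, s+12=e.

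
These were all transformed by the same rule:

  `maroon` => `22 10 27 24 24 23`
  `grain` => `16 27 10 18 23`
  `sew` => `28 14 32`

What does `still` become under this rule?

The number is (letter's place in the alphabet, a=1) + 9.
For still: s=19→28, t=20→29, i=9→18, l=12→21, l=12→21.

28 29 18 21 21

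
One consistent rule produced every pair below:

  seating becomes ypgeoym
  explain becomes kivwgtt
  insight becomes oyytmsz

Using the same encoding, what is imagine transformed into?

A repeating key of period 2 is used — shifts +6, +11 over and over.
For imagine: i+6=o, m+11=x, a+6=g, g+11=r, i+6=o, n+11=y, e+6=k.

oxgroyk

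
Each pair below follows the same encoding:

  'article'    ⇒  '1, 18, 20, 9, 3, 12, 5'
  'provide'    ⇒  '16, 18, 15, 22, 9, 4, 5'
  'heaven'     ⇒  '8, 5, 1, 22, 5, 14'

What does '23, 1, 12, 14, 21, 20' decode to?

Letters become their 1-indexed alphabet positions: a=1 … z=26.
Decoding 23, 1, 12, 14, 21, 20: 23=w, 1=a, 12=l, 14=n, 21=u, 20=t.

walnut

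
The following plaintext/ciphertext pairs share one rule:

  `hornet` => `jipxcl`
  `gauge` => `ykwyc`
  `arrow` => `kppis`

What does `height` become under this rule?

h(7)→j(9) and o(14)→i(8) fit y≡11x+10 (mod 26); the inverse of 11 mod 26 is 19. Treating letters as 0–25, the rule is x ↦ 11x + 10 (mod 26).
For height: h(7)→11·7+10≡9=j; e(4)→11·4+10≡2=c; i(8)→11·8+10≡20=u; g(6)→11·6+10≡24=y; h(7)→11·7+10≡9=j; t(19)→11·19+10≡11=l (all mod 26).

jcuyjl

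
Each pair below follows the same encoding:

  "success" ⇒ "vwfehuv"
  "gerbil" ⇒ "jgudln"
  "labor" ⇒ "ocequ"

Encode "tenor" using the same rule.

wgqqu

Shifts by position in success: pos 0: s→v (+3), pos 1: u→w (+2), pos 2: c→f (+3), pos 3: c→e (+2) — repeating every 2. A repeating key of period 2 is used — shifts +3, +2 over and over.
Applying it to tenor: t+3=w, e+2=g, n+3=q, o+2=q, r+3=u.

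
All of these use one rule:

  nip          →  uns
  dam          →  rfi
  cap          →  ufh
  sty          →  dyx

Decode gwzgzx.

The word is reversed, then every letter is shifted forward by 5.
Undoing it on gwzgzx: shift back: g−5=b, w−5=r, z−5=u, g−5=b, z−5=u, x−5=s → brubus; then reverse → suburb.

suburb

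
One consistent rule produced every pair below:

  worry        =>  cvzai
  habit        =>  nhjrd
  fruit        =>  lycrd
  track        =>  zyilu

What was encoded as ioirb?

chair

In worry: w→c is +6, o→v is +7, r→z is +8, r→a is +9 — the shift increases by 1 each position. Letter i (0-indexed) is shifted by i+6, so successive shifts are 6, 7, 8, ….
Undoing it on ioirb: i−6=c, o−7=h, i−8=a, r−9=i, b−10=r.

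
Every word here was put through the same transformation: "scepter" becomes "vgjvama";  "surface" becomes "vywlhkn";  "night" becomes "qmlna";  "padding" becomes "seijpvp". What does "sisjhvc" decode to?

pendant

In scepter: s→v is +3, c→g is +4, e→j is +5, p→v is +6 — the shift increases by 1 each position. Letter i (0-indexed) is shifted by i+3, so successive shifts are 3, 4, 5, ….
Reversing it on sisjhvc: s−3=p, i−4=e, s−5=n, j−6=d, h−7=a, v−8=n, c−9=t.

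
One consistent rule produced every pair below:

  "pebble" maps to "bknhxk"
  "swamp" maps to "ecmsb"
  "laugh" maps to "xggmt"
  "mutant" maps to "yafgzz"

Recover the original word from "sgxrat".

gallon

A repeating key of period 2 is used — shifts +12, +6 over and over.
Undoing it on sgxrat: s−12=g, g−6=a, x−12=l, r−6=l, a−12=o, t−6=n.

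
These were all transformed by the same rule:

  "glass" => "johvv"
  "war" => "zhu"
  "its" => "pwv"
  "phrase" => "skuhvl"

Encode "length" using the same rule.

olqjwk

The rule splits by letter class: vowels +7, consonants +3.
Applying it to length: l(cons)+3=o, e(vowel)+7=l, n(cons)+3=q, g(cons)+3=j, t(cons)+3=w, h(cons)+3=k.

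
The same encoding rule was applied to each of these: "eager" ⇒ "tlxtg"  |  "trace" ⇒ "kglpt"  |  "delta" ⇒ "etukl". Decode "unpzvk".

e(4)→t(19) and a(0)→l(11) fit y≡15x+11 (mod 26); the inverse of 15 mod 26 is 7. This is an affine cipher: with a=0,…,z=25, each position x becomes (15x+11) mod 26.
Undoing it on unpzvk: u(20)→7·(20−11)≡11=l; n(13)→7·(13−11)≡14=o; p(15)→7·(15−11)≡2=c; z(25)→7·(25−11)≡20=u; v(21)→7·(21−11)≡18=s; k(10)→7·(10−11)≡19=t (all mod 26).

locust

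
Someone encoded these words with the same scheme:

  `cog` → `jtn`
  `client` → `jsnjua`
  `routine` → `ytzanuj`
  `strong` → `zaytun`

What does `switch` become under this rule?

zdnajo

The shift depends on letter class: consonant c→j is +7, but vowel o→t is +5. Two shifts are in play — +5 for a/e/i/o/u, +7 for every other letter.
For switch: s(cons)+7=z, w(cons)+7=d, i(vowel)+5=n, t(cons)+7=a, c(cons)+7=j, h(cons)+7=o.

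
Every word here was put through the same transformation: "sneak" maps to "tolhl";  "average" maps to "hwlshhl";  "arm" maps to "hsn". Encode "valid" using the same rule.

whmpe

The shift depends on letter class: consonant s→t is +1, but vowel e→l is +7. Two shifts are in play — +7 for a/e/i/o/u, +1 for every other letter.
Applying it to valid: v(cons)+1=w, a(vowel)+7=h, l(cons)+1=m, i(vowel)+7=p, d(cons)+1=e.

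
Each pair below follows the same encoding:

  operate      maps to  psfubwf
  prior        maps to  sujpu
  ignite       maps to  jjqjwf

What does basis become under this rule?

Vowels shift forward by 1 and consonants shift forward by 3.
Applying it to basis: b(cons)+3=e, a(vowel)+1=b, s(cons)+3=v, i(vowel)+1=j, s(cons)+3=v.

ebvjv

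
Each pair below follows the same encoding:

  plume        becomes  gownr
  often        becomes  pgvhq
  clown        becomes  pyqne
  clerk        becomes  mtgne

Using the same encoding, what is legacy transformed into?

Two steps: reverse the string, then apply a Caesar shift of +2.
On legacy: reverse → ycagel; then shift: y+2=a, c+2=e, a+2=c, g+2=i, e+2=g, l+2=n.

aecign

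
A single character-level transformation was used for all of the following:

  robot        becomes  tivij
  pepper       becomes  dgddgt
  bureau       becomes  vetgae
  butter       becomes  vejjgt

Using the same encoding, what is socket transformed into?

oiqcgj

r(17)→t(19) and o(14)→i(8) fit y≡21x+0 (mod 26); the inverse of 21 mod 26 is 5. Each letter's alphabet position (a=0..z=25) is mapped through 21·x+0 mod 26 — an affine cipher.
For socket: s(18)→21·18+0≡14=o; o(14)→21·14+0≡8=i; c(2)→21·2+0≡16=q; k(10)→21·10+0≡2=c; e(4)→21·4+0≡6=g; t(19)→21·19+0≡9=j (all mod 26).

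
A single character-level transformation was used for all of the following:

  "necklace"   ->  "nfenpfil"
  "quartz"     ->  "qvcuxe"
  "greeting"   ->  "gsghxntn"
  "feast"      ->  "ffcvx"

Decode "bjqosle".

biology

Each letter shifts forward by its position index (0, 1, 2, …) — the shift grows by one for each successive letter.
Decoding bjqosle: b−0=b, j−1=i, q−2=o, o−3=l, s−4=o, l−5=g, e−6=y.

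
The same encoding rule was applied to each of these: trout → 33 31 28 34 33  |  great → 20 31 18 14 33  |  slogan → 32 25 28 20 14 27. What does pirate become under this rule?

t is letter #20 and maps to 33: an offset of 13. Each letter is replaced by its alphabet position (a=1..z=26) + 13.
Applying it to pirate: p=16→29, i=9→22, r=18→31, a=1→14, t=20→33, e=5→18.

29 22 31 14 33 18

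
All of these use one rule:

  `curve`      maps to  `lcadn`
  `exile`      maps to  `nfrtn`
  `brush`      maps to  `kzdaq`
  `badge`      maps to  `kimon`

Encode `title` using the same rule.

Shifts by position in curve: pos 0: c→l (+9), pos 1: u→c (+8), pos 2: r→a (+9), pos 3: v→d (+8) — repeating every 2. The shifts repeat in a cycle of length 2: positions 0,1,… shift by +9, +8, then the pattern repeats.
On title: t+9=c, i+8=q, t+9=c, l+8=t, e+9=n.

cqctn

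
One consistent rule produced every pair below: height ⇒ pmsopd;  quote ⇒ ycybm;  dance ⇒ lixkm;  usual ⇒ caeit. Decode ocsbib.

guitar

The shifts repeat in a cycle of length 3: positions 0,1,… shift by +8, +8, +10, then the pattern repeats.
Decoding ocsbib: o−8=g, c−8=u, s−10=i, b−8=t, i−8=a, b−10=r.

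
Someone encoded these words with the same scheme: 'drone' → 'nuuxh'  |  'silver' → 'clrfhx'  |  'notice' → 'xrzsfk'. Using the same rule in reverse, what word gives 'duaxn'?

trunk

The shifts repeat in a cycle of length 3: positions 0,1,… shift by +10, +3, +6, then the pattern repeats.
Decoding duaxn: d−10=t, u−3=r, a−6=u, x−10=n, n−3=k.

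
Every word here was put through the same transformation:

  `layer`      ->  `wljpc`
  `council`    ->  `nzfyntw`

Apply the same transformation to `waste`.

hldep

Compare letters: l→w is +11, a→l is +11, y→j is +11 — a constant shift. Each letter is shifted forward by 11 in the alphabet (a Caesar shift of +11).
Applying it to waste: w+11=h, a+11=l, s+11=d, t+11=e, e+11=p.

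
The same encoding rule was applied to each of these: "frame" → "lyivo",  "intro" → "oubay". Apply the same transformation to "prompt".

vywvze

In frame: f→l is +6, r→y is +7, a→i is +8, m→v is +9 — the shift increases by 1 each position. The shift increases by 1 at each position, starting from +6: 6, 7, 8, ….
For prompt: p+6=v, r+7=y, o+8=w, m+9=v, p+10=z, t+11=e.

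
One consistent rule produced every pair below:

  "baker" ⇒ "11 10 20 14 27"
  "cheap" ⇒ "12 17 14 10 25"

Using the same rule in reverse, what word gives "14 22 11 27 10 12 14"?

b is letter #2 and maps to 11: an offset of 9. Each letter is replaced by its alphabet position (a=1..z=26) + 9.
Decoding 14 22 11 27 10 12 14: 14→(14−9)÷1=5=e, 22→(22−9)÷1=13=m, 11→(11−9)÷1=2=b, 27→(27−9)÷1=18=r, 10→(10−9)÷1=1=a, 12→(12−9)÷1=3=c, 14→(14−9)÷1=5=e.

embrace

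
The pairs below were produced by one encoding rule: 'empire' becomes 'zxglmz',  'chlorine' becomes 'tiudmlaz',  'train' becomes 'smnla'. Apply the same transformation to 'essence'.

zppzatz

This is an affine cipher: with a=0,…,z=25, each position x becomes (3x+13) mod 26.
For essence: e(4)→3·4+13≡25=z; s(18)→3·18+13≡15=p; s(18)→3·18+13≡15=p; e(4)→3·4+13≡25=z; n(13)→3·13+13≡0=a; c(2)→3·2+13≡19=t; e(4)→3·4+13≡25=z (all mod 26).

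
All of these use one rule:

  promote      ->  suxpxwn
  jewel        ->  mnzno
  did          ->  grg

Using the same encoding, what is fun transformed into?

idq

Two shifts are in play — +9 for a/e/i/o/u, +3 for every other letter.
Applying it to fun: f(cons)+3=i, u(vowel)+9=d, n(cons)+3=q.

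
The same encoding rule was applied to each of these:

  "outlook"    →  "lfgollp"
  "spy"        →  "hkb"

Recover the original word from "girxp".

trick

Each pair mirrors across the alphabet (o↔l, u↔f, t↔g): positions sum to 25. This is the alphabet-reversal cipher (Atbash): a becomes z, b becomes y, etc.
Decoding girxp: g↔t, i↔r, r↔i, x↔c, p↔k.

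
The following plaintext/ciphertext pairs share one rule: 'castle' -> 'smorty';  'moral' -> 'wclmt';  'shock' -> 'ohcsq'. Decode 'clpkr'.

orbit

c(2)→s(18) and a(0)→m(12) fit y≡3x+12 (mod 26); the inverse of 3 mod 26 is 9. Treating letters as 0–25, the rule is x ↦ 3x + 12 (mod 26).
Reversing it on clpkr: c(2)→9·(2−12)≡14=o; l(11)→9·(11−12)≡17=r; p(15)→9·(15−12)≡1=b; k(10)→9·(10−12)≡8=i; r(17)→9·(17−12)≡19=t (all mod 26).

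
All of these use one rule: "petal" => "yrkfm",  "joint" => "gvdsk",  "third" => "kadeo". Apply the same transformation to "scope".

Treating letters as 0–25, the rule is x ↦ 3x + 5 (mod 26).
Applying it to scope: s(18)→3·18+5≡7=h; c(2)→3·2+5≡11=l; o(14)→3·14+5≡21=v; p(15)→3·15+5≡24=y; e(4)→3·4+5≡17=r (all mod 26).

hlvyr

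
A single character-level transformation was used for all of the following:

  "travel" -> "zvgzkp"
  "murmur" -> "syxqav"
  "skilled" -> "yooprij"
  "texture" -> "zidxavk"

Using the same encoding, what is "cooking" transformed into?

The shifts repeat in a cycle of length 2: positions 0,1,… shift by +6, +4, then the pattern repeats.
Applying it to cooking: c+6=i, o+4=s, o+6=u, k+4=o, i+6=o, n+4=r, g+6=m.

isuoorm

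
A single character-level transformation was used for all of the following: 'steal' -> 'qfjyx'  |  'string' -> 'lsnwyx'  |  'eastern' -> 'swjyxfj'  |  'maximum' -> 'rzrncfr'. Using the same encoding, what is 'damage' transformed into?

jlfrfi

The output letters match the input read backwards, each shifted +5: steal reversed is laets. The word is reversed, then every letter is shifted forward by 5.
Applying it to damage: reverse → egamad; then shift: e+5=j, g+5=l, a+5=f, m+5=r, a+5=f, d+5=i.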